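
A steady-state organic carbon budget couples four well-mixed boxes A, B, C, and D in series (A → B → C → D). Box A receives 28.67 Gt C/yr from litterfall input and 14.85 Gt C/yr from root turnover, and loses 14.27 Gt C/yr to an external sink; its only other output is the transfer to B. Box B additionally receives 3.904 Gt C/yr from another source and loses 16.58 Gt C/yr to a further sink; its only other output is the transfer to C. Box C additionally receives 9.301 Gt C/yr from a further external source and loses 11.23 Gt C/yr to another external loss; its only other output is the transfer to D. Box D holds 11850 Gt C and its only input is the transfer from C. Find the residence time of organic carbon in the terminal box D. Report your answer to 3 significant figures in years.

809 yr

Box A: F(A→B) = (28.67 + 14.85) − 14.27 = 29.250 Gt C/yr.
Box B: F(B→C) = (29.250 + 3.904) − 16.58 = 16.574 Gt C/yr.
Box C: F(C→D) = (16.574 + 9.301) − 11.23 = 14.645 Gt C/yr.
Box D throughput = its input = 14.645 Gt C/yr; τ = 11850 / 14.645 = 809.1 yr.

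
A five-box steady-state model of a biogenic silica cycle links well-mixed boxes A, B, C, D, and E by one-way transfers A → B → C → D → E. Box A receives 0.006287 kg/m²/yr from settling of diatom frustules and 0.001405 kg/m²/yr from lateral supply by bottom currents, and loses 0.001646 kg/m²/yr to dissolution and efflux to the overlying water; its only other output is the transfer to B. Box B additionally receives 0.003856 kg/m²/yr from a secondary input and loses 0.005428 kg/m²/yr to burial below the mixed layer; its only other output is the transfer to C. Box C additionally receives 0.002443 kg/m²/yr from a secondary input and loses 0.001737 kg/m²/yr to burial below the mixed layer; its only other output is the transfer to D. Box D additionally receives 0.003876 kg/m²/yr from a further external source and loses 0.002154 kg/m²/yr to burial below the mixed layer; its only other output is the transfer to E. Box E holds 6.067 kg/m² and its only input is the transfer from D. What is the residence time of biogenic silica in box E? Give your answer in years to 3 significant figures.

879 yr

Box A: F(A→B) = (0.006287 + 0.001405) − 0.001646 = 0.0060460 kg/m²/yr.
Box B: F(B→C) = (0.0060460 + 0.003856) − 0.005428 = 0.0044740 kg/m²/yr.
Box C: F(C→D) = (0.0044740 + 0.002443) − 0.001737 = 0.0051800 kg/m²/yr.
Box D: F(D→E) = (0.0051800 + 0.003876) − 0.002154 = 0.0069020 kg/m²/yr.
Box E throughput = its input = 0.0069020 kg/m²/yr; τ = 6.067 / 0.0069020 = 879.0 yr.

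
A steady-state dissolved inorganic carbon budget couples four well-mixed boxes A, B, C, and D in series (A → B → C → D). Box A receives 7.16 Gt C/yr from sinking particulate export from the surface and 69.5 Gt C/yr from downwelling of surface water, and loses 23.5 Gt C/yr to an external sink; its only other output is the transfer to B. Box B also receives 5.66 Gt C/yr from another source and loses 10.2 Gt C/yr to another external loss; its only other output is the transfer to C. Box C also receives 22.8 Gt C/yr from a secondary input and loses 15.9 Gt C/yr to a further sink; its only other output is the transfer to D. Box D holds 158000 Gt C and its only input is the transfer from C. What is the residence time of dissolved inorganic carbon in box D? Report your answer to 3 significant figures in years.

2850 yr

Box A: F(A→B) = (7.16 + 69.5) − 23.5 = 53.160 Gt C/yr.
Box B: F(B→C) = (53.160 + 5.66) − 10.2 = 48.620 Gt C/yr.
Box C: F(C→D) = (48.620 + 22.8) − 15.9 = 55.520 Gt C/yr.
Box D throughput = its input = 55.520 Gt C/yr; τ = 158000 / 55.520 = 2846 yr.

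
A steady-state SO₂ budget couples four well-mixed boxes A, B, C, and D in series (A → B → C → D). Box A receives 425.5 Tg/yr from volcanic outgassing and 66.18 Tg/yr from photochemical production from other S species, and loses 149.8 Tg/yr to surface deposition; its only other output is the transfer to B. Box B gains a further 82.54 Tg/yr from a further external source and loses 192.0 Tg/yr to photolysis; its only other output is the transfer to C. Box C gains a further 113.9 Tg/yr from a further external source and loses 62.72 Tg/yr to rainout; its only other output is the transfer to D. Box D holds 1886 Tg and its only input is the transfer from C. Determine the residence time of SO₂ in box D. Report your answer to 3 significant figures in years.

6.65 yr

Box A: F(A→B) = (425.5 + 66.18) − 149.8 = 341.88 Tg/yr.
Box B: F(B→C) = (341.88 + 82.54) − 192.0 = 232.42 Tg/yr.
Box C: F(C→D) = (232.42 + 113.9) − 62.72 = 283.60 Tg/yr.
Box D throughput = its input = 283.60 Tg/yr; τ = 1886 / 283.60 = 6.650 yr.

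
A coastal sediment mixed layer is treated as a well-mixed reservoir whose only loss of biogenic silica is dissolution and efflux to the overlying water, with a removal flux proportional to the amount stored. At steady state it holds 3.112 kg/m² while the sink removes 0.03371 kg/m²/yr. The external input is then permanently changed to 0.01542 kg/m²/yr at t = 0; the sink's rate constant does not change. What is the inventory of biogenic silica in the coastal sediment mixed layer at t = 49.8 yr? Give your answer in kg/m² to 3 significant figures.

The sink rate constant is k = F₀/M₀ = 0.03371/3.112 = 0.01083 yr⁻¹.
Solving dM/dt = F₁ − kM with M(0) = M₀ gives M(t) = F₁/k + (M₀ − F₁/k)·e^(−kt).
F₁/k = 0.01542/0.01083 = 1.4235 kg/m²; kt = 0.01083 × 49.8 = 0.5394, e^(−kt) = 0.5831.
M(49.8) = 1.4235 + (3.112 − 1.4235) × 0.5831 = 1.4235 + 0.9845 = 2.4080 kg/m².

2.41 kg/m²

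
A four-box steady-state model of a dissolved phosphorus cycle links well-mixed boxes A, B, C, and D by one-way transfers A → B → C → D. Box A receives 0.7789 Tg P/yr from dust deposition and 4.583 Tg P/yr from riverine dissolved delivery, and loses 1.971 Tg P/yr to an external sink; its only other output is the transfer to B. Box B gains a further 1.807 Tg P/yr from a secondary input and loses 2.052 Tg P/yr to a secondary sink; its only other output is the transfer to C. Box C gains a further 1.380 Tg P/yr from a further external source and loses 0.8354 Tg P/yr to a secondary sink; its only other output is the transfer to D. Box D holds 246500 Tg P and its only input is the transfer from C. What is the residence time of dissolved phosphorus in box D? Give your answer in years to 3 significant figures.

66800 yr

Box A: F(A→B) = (0.7789 + 4.583) − 1.971 = 3.3909 Tg P/yr.
Box B: F(B→C) = (3.3909 + 1.807) − 2.052 = 3.1459 Tg P/yr.
Box C: F(C→D) = (3.1459 + 1.380) − 0.8354 = 3.6905 Tg P/yr.
Box D throughput = its input = 3.6905 Tg P/yr; τ = 246500 / 3.6905 = 66790 yr.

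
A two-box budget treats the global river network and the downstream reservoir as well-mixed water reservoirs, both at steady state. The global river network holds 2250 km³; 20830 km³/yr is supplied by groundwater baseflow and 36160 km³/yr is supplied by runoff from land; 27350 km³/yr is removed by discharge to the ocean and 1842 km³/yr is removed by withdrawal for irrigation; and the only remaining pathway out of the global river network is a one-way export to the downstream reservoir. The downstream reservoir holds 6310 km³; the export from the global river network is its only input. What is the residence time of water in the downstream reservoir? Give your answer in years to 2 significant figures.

Balance the global river network: ΣF_in = 20830 + 36160 = 56990 km³/yr.
Export to the downstream reservoir = ΣF_in − (27350 + 1842) = 27798 km³/yr.
At steady state the output of the downstream reservoir equals its input, 27798 km³/yr.
τ = M / F = 6310 / 27798 = 0.2270 yr.

0.23 yr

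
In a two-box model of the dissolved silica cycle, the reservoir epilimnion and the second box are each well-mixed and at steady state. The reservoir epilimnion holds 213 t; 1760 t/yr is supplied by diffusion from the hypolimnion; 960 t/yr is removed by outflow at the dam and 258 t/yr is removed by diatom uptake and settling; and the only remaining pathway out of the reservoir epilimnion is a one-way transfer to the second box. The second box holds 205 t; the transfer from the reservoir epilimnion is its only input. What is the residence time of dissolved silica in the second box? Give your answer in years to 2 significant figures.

Balance the reservoir epilimnion: ΣF_in = 1760.0 t/yr.
Transfer to the second box = ΣF_in − (960 + 258) = 542.00 t/yr.
At steady state the output of the second box equals its input, 542.00 t/yr.
τ = M / F = 205 / 542.00 = 0.3782 yr.

0.38 yr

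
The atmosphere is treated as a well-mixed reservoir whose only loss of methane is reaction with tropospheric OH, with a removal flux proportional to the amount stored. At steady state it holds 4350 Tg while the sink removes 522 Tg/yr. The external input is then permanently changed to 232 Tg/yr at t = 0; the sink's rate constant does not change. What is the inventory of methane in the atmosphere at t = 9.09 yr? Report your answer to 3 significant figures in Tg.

τ = M₀/F₀ = 4350/522 = 8.333 yr; rate constant k = 1/τ.
New steady state M_∞ = F₁/k = F₁·τ = 232 × 8.333 = 1933.3 Tg.
M(t) = M_∞ + (M₀ − M_∞)·e^(−t/τ); t/τ = 9.09/8.333 = 1.091, so e^(−t/τ) = 0.3359.
M(t) = 1933.3 + 2417 × 0.3359 = 2745.2 Tg.

2750 Tg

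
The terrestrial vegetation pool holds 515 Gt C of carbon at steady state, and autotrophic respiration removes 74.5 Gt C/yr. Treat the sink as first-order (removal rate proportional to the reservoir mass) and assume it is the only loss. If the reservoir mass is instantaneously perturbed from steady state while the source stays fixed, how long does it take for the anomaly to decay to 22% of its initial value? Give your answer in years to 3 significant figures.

10.5 yr

For a linear reservoir the anomaly decays as exp(−t/τ) with τ = M/F = 515/74.5 = 6.913 yr.
exp(−t/τ) = 0.22 ⇒ t = −τ ln(0.22) = 6.913 × 1.514 = 10.47 yr.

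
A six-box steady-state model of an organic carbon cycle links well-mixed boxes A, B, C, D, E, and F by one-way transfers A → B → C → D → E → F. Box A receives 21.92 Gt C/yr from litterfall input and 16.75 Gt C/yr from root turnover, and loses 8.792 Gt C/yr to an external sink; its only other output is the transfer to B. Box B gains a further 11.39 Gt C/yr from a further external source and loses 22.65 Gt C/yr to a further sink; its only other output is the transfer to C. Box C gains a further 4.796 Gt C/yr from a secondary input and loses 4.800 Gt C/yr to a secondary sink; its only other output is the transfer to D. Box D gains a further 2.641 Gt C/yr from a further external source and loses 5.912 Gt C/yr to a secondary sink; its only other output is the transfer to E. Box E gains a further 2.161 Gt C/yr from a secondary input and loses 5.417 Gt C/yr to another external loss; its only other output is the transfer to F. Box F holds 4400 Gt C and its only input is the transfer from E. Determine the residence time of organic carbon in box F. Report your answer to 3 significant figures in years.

364 yr

Box A: F(A→B) = (21.92 + 16.75) − 8.792 = 29.878 Gt C/yr.
Box B: F(B→C) = (29.878 + 11.39) − 22.65 = 18.618 Gt C/yr.
Box C: F(C→D) = (18.618 + 4.796) − 4.800 = 18.614 Gt C/yr.
Box D: F(D→E) = (18.614 + 2.641) − 5.912 = 15.343 Gt C/yr.
Box E: F(E→F) = (15.343 + 2.161) − 5.417 = 12.087 Gt C/yr.
Box F throughput = its input = 12.087 Gt C/yr; τ = 4400 / 12.087 = 364.0 yr.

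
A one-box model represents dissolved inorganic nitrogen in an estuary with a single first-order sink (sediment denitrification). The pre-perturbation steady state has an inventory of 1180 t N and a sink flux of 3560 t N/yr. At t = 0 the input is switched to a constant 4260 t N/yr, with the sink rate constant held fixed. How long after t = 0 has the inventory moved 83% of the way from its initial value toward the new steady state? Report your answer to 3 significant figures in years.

τ = M₀/F₀ = 1180/3560 = 0.3315 yr.
The remaining gap fraction is e^(−t/τ); 83% covered ⇒ e^(−t/τ) = 0.170.
t = −τ ln(0.170) = 0.3315 × 1.772 = 0.5873 yr.

0.587 yr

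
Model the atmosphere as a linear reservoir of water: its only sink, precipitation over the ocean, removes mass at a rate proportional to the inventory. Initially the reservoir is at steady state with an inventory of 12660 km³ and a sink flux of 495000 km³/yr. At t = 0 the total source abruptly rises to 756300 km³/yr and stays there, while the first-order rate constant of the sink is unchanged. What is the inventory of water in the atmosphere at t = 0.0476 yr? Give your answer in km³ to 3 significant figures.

τ = M₀/F₀ = 12660/495000 = 0.02558 yr; rate constant k = 1/τ.
New steady state M_∞ = F₁/k = F₁·τ = 756300 × 0.02558 = 19343 km³.
M(t) = M_∞ + (M₀ − M_∞)·e^(−t/τ); t/τ = 0.0476/0.02558 = 1.861, so e^(−t/τ) = 0.1555.
M(t) = 19343 − 6683 × 0.1555 = 18304 km³.

18300 km³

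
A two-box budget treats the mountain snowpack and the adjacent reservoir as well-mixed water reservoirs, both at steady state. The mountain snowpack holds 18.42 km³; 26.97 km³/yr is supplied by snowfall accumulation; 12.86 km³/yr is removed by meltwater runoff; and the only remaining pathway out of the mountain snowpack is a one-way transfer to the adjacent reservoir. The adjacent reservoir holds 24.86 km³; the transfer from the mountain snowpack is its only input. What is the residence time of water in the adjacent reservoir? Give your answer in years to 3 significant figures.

1.76 yr

Balance the mountain snowpack: ΣF_in = 26.970 km³/yr.
Transfer to the adjacent reservoir = ΣF_in − (12.86) = 14.110 km³/yr.
At steady state the output of the adjacent reservoir equals its input, 14.110 km³/yr.
τ = M / F = 24.86 / 14.110 = 1.762 yr.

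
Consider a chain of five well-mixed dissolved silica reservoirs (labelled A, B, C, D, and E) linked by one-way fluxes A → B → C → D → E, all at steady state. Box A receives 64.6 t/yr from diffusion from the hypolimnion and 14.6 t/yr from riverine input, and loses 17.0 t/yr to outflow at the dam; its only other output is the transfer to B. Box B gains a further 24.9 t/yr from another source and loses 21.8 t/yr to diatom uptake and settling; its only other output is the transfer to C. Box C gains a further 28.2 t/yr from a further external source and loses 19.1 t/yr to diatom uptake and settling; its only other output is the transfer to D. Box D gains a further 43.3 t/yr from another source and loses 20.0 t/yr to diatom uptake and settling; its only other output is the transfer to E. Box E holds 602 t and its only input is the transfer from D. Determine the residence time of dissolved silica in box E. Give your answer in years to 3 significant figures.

Box A: F(A→B) = (64.6 + 14.6) − 17.0 = 62.200 t/yr.
Box B: F(B→C) = (62.200 + 24.9) − 21.8 = 65.300 t/yr.
Box C: F(C→D) = (65.300 + 28.2) − 19.1 = 74.400 t/yr.
Box D: F(D→E) = (74.400 + 43.3) − 20.0 = 97.700 t/yr.
Box E throughput = its input = 97.700 t/yr; τ = 602 / 97.700 = 6.162 yr.

6.16 yr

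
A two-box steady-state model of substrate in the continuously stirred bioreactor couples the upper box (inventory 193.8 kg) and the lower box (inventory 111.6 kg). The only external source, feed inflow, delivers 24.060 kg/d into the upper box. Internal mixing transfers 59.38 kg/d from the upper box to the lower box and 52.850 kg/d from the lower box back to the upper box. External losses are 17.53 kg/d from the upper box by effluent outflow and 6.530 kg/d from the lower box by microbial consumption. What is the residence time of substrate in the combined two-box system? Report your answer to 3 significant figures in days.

Treat the two boxes together as one reservoir: the mixing fluxes between them are internal recycling, so τ = ΣM / Σ(external losses).
M_total = 193.8 + 111.6 = 305.40 kg.
ΣF_external_out = 17.53 + 6.530 = 24.060 kg/d.
τ = M_total / ΣF_ext = 305.40 / 24.060 = 12.69 d.

12.7 d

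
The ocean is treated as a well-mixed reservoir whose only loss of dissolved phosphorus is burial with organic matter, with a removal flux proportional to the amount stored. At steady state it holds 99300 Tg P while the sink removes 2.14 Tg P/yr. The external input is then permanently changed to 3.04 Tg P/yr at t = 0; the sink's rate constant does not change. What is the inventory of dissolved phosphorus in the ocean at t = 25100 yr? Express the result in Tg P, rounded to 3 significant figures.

τ = M₀/F₀ = 99300/2.14 = 46400 yr; rate constant k = 1/τ.
New steady state M_∞ = F₁/k = F₁·τ = 3.04 × 46400 = 141060 Tg P.
M(t) = M_∞ + (M₀ − M_∞)·e^(−t/τ); t/τ = 25100/46400 = 0.5409, so e^(−t/τ) = 0.5822.
M(t) = 141060 − 41760 × 0.5822 = 116750 Tg P.

117000 Tg P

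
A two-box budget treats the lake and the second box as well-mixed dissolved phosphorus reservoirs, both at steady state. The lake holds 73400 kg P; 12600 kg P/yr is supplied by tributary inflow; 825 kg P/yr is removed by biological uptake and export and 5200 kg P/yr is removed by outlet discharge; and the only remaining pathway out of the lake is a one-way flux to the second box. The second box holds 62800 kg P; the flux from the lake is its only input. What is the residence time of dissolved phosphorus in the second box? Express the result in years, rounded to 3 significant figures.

Balance the lake: ΣF_in = 12600 kg P/yr.
Flux to the second box = ΣF_in − (825 + 5200) = 6575.0 kg P/yr.
At steady state the output of the second box equals its input, 6575.0 kg P/yr.
τ = M / F = 62800 / 6575.0 = 9.551 yr.

9.55 yr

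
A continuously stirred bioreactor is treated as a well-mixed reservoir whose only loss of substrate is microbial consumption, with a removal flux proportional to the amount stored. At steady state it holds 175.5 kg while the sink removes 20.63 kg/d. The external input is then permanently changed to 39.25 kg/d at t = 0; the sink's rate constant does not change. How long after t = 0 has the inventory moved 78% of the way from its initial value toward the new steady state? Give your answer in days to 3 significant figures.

τ = M₀/F₀ = 175.5/20.63 = 8.507 d.
The remaining gap fraction is e^(−t/τ); 78% covered ⇒ e^(−t/τ) = 0.220.
t = −τ ln(0.220) = 8.507 × 1.514 = 12.88 d.

12.9 d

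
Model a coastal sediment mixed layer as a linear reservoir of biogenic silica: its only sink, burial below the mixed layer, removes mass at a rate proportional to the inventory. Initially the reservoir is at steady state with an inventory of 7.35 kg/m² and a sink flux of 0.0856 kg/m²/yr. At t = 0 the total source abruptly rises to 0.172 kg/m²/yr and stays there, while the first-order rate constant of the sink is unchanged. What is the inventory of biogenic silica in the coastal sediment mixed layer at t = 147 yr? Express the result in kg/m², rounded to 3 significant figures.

13.4 kg/m²

The sink rate constant is k = F₀/M₀ = 0.0856/7.35 = 0.01165 yr⁻¹.
Solving dM/dt = F₁ − kM with M(0) = M₀ gives M(t) = F₁/k + (M₀ − F₁/k)·e^(−kt).
F₁/k = 0.172/0.01165 = 14.769 kg/m²; kt = 0.01165 × 147 = 1.712, e^(−kt) = 0.1805.
M(147) = 14.769 + (7.35 − 14.769) × 0.1805 = 14.769 − 1.339 = 13.430 kg/m².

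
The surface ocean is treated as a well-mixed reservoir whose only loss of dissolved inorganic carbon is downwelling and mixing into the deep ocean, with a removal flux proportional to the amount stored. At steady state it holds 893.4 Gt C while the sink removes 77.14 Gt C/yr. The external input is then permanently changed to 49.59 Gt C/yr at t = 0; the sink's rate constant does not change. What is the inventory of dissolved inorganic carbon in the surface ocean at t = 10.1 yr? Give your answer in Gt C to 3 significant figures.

708 Gt C

The sink rate constant is k = F₀/M₀ = 77.14/893.4 = 0.08634 yr⁻¹.
Solving dM/dt = F₁ − kM with M(0) = M₀ gives M(t) = F₁/k + (M₀ − F₁/k)·e^(−kt).
F₁/k = 49.59/0.08634 = 574.33 Gt C; kt = 0.08634 × 10.1 = 0.8721, e^(−kt) = 0.4181.
M(10.1) = 574.33 + (893.4 − 574.33) × 0.4181 = 574.33 + 133.4 = 707.73 Gt C.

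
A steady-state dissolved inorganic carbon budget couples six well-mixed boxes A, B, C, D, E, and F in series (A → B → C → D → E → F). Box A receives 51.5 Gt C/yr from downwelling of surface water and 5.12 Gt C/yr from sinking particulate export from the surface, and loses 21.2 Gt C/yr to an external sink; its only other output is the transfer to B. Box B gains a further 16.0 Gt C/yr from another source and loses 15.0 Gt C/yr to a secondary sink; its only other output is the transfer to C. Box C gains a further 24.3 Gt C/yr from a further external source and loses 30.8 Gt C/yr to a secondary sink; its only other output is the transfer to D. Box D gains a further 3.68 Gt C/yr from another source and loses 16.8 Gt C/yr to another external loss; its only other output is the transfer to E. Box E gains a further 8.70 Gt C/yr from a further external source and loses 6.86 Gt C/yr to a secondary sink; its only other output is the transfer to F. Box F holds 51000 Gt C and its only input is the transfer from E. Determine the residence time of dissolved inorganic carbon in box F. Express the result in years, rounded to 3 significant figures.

2740 yr

Box A: F(A→B) = (51.5 + 5.12) − 21.2 = 35.420 Gt C/yr.
Box B: F(B→C) = (35.420 + 16.0) − 15.0 = 36.420 Gt C/yr.
Box C: F(C→D) = (36.420 + 24.3) − 30.8 = 29.920 Gt C/yr.
Box D: F(D→E) = (29.920 + 3.68) − 16.8 = 16.800 Gt C/yr.
Box E: F(E→F) = (16.800 + 8.70) − 6.86 = 18.640 Gt C/yr.
Box F throughput = its input = 18.640 Gt C/yr; τ = 51000 / 18.640 = 2736 yr.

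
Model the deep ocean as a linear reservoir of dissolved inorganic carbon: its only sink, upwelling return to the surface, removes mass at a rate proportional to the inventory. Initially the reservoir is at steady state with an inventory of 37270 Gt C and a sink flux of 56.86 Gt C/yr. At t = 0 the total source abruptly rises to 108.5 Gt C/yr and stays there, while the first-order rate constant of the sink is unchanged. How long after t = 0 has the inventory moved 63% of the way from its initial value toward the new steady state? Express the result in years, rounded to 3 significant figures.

τ = M₀/F₀ = 37270/56.86 = 655.5 yr.
The remaining gap fraction is e^(−t/τ); 63% covered ⇒ e^(−t/τ) = 0.370.
t = −τ ln(0.370) = 655.5 × 0.9943 = 651.7 yr.

652 yr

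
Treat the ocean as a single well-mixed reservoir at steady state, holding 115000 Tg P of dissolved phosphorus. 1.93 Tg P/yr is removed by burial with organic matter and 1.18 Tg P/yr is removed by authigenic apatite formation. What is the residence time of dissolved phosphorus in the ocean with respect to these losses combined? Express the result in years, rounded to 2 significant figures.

Total removal = 1.930 + 1.180 = 3.1100 Tg P/yr.
τ = M / ΣF_out = 115000 / 3.1100 = 36980 yr.

37000 yr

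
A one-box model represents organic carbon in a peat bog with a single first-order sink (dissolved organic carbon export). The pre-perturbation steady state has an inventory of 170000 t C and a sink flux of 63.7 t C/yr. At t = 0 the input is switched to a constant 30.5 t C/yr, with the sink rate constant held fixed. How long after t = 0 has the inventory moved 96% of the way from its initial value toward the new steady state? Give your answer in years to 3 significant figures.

8590 yr

τ = M₀/F₀ = 170000/63.7 = 2669 yr.
The remaining gap fraction is e^(−t/τ); 96% covered ⇒ e^(−t/τ) = 0.0400.
t = −τ ln(0.0400) = 2669 × 3.219 = 8590 yr.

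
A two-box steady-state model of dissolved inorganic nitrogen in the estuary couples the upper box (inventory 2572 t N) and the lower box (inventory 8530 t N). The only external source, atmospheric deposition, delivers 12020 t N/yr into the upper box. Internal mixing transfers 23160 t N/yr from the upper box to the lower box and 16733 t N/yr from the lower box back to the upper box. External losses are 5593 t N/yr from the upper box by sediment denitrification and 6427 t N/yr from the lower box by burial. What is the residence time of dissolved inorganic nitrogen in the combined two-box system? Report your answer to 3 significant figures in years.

0.924 yr

For the system as a whole, the A↔B exchange is internal and contributes nothing to the throughput; only the external sinks remove mass.
M_total = 2572 + 8530 = 11102 t N.
ΣF_external_out = 5593 + 6427 = 12020 t N/yr.
τ = M_total / ΣF_ext = 11102 / 12020 = 0.9236 yr.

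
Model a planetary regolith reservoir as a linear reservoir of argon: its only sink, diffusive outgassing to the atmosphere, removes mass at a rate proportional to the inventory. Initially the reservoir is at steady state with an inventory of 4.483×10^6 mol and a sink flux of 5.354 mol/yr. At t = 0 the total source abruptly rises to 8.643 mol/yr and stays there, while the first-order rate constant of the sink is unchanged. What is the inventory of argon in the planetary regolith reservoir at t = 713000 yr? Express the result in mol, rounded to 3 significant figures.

6.06×10^6 mol

Residence time τ = M₀/F₀ = 837300 yr. The eventual steady state is M_∞ = M₀·(F₁/F₀) = 4.483×10^6 × 8.643/5.354 = 7.2369×10^6 mol.
The anomaly ΔM(t) = M(t) − M_∞ decays as ΔM₀·e^(−t/τ) with ΔM₀ = 4.483×10^6 − 7.2369×10^6 = −2.754×10^6 mol.
At t = 713000 yr, e^(−t/τ) = e^(−0.8515) = 0.4268, so ΔM = −1.175×10^6 mol and M = 7.2369×10^6 − 1.175×10^6 = 6.0617×10^6 mol.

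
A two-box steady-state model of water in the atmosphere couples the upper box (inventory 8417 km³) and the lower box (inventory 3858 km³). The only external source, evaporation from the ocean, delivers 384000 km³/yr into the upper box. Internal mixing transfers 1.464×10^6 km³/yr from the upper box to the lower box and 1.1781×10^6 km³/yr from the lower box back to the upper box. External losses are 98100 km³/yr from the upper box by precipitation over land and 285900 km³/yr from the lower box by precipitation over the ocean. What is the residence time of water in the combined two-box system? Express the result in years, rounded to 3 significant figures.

Residence time in the combined system uses the total inventory and the total *external* removal — internal exchanges between the two boxes cancel.
M_total = 8417 + 3858 = 12275 km³.
ΣF_external_out = 98100 + 285900 = 384000 km³/yr.
τ = M_total / ΣF_ext = 12275 / 384000 = 0.03197 yr.

0.0320 yr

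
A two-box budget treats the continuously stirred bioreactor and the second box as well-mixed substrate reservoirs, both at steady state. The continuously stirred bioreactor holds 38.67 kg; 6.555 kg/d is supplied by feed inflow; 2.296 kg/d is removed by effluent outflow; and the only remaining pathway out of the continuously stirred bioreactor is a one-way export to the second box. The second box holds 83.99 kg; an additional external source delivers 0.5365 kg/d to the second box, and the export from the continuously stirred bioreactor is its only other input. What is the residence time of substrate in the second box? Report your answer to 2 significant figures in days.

Balance the continuously stirred bioreactor: ΣF_in = 6.5550 kg/d.
Export to the second box = ΣF_in − (2.296) = 4.2590 kg/d.
Total input to the second box = 4.2590 + 0.5365 = 4.7955 kg/d; at steady state this equals its total output.
τ = M / F = 83.99 / 4.7955 = 17.51 d.

18 d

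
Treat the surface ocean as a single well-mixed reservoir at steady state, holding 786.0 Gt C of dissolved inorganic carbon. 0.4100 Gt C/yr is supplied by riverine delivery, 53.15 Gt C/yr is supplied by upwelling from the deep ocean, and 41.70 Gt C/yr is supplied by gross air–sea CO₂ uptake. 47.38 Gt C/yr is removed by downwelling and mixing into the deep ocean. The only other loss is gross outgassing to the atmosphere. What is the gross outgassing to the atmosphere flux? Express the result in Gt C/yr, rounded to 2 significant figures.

At steady state ΣF_in = ΣF_out.
ΣF_in = 0.4100 + 53.15 + 41.70 = 95.260 Gt C/yr.
Gross outgassing to the atmosphere flux = ΣF_in − (47.38) = 95.260 − 47.38 = 47.88 Gt C/yr.

48 Gt C/yr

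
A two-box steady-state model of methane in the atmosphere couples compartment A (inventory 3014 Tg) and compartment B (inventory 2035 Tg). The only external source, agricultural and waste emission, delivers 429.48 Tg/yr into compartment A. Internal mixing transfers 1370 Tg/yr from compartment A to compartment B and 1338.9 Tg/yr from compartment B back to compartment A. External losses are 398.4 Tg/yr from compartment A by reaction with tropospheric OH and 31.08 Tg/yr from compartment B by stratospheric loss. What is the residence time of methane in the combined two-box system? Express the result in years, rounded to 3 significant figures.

11.8 yr

Treat the two boxes together as one reservoir: the mixing fluxes between them are internal recycling, so τ = ΣM / Σ(external losses).
M_total = 3014 + 2035 = 5049.0 Tg.
ΣF_external_out = 398.4 + 31.08 = 429.48 Tg/yr.
τ = M_total / ΣF_ext = 5049.0 / 429.48 = 11.76 yr.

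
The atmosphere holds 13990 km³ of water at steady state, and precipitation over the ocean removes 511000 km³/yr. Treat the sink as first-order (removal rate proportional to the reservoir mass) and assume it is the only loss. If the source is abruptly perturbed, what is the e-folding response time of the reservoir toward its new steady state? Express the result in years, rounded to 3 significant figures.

For a linear reservoir the response time equals the residence time τ = M/F.
τ = 13990 / 511000 = 0.02738 yr.

0.0274 yr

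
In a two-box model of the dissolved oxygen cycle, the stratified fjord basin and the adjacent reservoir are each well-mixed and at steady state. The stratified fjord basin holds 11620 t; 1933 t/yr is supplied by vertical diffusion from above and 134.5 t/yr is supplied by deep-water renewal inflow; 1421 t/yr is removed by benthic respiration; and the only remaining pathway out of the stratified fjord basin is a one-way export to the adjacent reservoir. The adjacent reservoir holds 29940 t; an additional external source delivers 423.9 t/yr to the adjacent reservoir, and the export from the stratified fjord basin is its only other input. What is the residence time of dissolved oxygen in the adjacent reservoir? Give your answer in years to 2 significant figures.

28 yr

Balance the stratified fjord basin: ΣF_in = 1933 + 134.5 = 2067.5 t/yr.
Export to the adjacent reservoir = ΣF_in − (1421) = 646.50 t/yr.
Total input to the adjacent reservoir = 646.50 + 423.9 = 1070.4 t/yr; at steady state this equals its total output.
τ = M / F = 29940 / 1070.4 = 27.97 yr.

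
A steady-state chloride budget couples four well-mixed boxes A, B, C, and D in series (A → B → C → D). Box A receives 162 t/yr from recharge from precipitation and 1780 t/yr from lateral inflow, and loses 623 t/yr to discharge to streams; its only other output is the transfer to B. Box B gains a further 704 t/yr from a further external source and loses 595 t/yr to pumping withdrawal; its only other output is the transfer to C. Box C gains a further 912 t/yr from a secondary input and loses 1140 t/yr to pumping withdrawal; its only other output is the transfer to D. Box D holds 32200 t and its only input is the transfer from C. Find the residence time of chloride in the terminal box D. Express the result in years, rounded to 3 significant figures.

Box A: F(A→B) = (162 + 1780) − 623 = 1319.0 t/yr.
Box B: F(B→C) = (1319.0 + 704) − 595 = 1428.0 t/yr.
Box C: F(C→D) = (1428.0 + 912) − 1140 = 1200.0 t/yr.
Box D throughput = its input = 1200.0 t/yr; τ = 32200 / 1200.0 = 26.83 yr.

26.8 yr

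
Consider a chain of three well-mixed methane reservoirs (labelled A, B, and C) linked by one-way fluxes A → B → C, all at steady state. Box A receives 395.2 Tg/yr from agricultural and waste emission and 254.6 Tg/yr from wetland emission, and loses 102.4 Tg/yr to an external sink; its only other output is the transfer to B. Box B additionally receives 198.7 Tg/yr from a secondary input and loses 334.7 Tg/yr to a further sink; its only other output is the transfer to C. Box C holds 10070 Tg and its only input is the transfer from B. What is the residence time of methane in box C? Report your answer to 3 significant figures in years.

Box A: F(A→B) = (395.2 + 254.6) − 102.4 = 547.40 Tg/yr.
Box B: F(B→C) = (547.40 + 198.7) − 334.7 = 411.40 Tg/yr.
Box C throughput = its input = 411.40 Tg/yr; τ = 10070 / 411.40 = 24.48 yr.

24.5 yr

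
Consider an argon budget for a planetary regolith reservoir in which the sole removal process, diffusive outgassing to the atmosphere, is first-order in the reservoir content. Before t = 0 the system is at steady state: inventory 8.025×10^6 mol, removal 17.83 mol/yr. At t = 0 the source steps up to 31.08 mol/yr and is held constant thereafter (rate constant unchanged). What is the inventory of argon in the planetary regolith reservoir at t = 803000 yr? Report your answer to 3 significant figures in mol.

1.30×10^7 mol

τ = M₀/F₀ = 8.025×10^6/17.83 = 450100 yr; rate constant k = 1/τ.
New steady state M_∞ = F₁/k = F₁·τ = 31.08 × 450100 = 1.3989×10^7 mol.
M(t) = M_∞ + (M₀ − M_∞)·e^(−t/τ); t/τ = 803000/450100 = 1.784, so e^(−t/τ) = 0.1679.
M(t) = 1.3989×10^7 − 5.964×10^6 × 0.1679 = 1.2987×10^7 mol.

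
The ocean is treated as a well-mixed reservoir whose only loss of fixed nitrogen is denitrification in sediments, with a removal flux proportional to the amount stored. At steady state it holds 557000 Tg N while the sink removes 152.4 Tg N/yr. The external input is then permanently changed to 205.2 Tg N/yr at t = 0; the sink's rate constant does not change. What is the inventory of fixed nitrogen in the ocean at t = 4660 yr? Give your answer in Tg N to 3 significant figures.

696000 Tg N

Residence time τ = M₀/F₀ = 3655 yr. The eventual steady state is M_∞ = M₀·(F₁/F₀) = 557000 × 205.2/152.4 = 749980 Tg N.
The anomaly ΔM(t) = M(t) − M_∞ decays as ΔM₀·e^(−t/τ) with ΔM₀ = 557000 − 749980 = −193000 Tg N.
At t = 4660 yr, e^(−t/τ) = e^(−1.275) = 0.2794, so ΔM = −53920 Tg N and M = 749980 − 53920 = 696050 Tg N.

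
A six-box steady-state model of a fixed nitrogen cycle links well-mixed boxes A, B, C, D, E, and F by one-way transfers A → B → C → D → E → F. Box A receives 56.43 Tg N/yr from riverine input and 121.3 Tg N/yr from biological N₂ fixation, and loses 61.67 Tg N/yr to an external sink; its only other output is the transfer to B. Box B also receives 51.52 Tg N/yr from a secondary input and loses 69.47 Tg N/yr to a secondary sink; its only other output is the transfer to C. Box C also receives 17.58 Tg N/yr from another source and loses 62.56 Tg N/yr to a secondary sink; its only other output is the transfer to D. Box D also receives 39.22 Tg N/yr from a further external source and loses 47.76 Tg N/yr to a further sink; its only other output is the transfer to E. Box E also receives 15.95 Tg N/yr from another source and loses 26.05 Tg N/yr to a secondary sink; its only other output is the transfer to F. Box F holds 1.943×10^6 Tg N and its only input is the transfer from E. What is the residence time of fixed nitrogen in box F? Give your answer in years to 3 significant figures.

56300 yr

Box A: F(A→B) = (56.43 + 121.3) − 61.67 = 116.06 Tg N/yr.
Box B: F(B→C) = (116.06 + 51.52) − 69.47 = 98.110 Tg N/yr.
Box C: F(C→D) = (98.110 + 17.58) − 62.56 = 53.130 Tg N/yr.
Box D: F(D→E) = (53.130 + 39.22) − 47.76 = 44.590 Tg N/yr.
Box E: F(E→F) = (44.590 + 15.95) − 26.05 = 34.490 Tg N/yr.
Box F throughput = its input = 34.490 Tg N/yr; τ = 1.943×10^6 / 34.490 = 56340 yr.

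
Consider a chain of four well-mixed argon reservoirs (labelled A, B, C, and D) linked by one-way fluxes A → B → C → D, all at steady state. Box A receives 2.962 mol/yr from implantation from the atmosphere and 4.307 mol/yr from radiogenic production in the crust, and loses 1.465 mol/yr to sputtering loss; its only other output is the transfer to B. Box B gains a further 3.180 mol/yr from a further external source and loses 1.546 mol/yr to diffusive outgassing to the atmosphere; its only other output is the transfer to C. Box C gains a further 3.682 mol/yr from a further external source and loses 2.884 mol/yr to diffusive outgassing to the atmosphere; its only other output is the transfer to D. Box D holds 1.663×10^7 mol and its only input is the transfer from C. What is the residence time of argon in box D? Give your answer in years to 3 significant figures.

2.02×10^6 yr

Box A: F(A→B) = (2.962 + 4.307) − 1.465 = 5.8040 mol/yr.
Box B: F(B→C) = (5.8040 + 3.180) − 1.546 = 7.4380 mol/yr.
Box C: F(C→D) = (7.4380 + 3.682) − 2.884 = 8.2360 mol/yr.
Box D throughput = its input = 8.2360 mol/yr; τ = 1.663×10^7 / 8.2360 = 2.019×10^6 yr.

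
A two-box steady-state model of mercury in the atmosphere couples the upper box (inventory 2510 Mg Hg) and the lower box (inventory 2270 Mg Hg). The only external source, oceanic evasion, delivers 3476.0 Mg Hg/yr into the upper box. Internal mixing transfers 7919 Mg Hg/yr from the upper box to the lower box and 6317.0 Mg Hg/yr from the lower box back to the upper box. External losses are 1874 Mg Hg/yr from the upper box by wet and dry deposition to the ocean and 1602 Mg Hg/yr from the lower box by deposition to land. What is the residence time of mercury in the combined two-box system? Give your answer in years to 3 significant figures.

For the system as a whole, the A↔B exchange is internal and contributes nothing to the throughput; only the external sinks remove mass.
M_total = 2510 + 2270 = 4780.0 Mg Hg.
ΣF_external_out = 1874 + 1602 = 3476.0 Mg Hg/yr.
τ = M_total / ΣF_ext = 4780.0 / 3476.0 = 1.375 yr.

1.38 yr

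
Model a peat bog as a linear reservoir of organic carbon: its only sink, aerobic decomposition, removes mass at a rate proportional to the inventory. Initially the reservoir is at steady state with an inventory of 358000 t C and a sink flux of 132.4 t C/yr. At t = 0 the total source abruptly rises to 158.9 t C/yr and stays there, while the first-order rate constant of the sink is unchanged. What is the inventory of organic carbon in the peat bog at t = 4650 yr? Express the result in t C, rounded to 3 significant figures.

The sink rate constant is k = F₀/M₀ = 132.4/358000 = 0.0003698 yr⁻¹.
Solving dM/dt = F₁ − kM with M(0) = M₀ gives M(t) = F₁/k + (M₀ − F₁/k)·e^(−kt).
F₁/k = 158.9/0.0003698 = 429650 t C; kt = 0.0003698 × 4650 = 1.720, e^(−kt) = 0.1791.
M(4650) = 429650 + (358000 − 429650) × 0.1791 = 429650 − 12830 = 416820 t C.

417000 t C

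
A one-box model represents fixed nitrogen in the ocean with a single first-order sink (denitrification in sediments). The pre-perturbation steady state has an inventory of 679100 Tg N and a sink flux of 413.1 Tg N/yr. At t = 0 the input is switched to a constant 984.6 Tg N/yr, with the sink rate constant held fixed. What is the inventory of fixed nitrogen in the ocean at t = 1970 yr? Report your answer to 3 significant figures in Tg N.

Residence time τ = M₀/F₀ = 1644 yr. The eventual steady state is M_∞ = M₀·(F₁/F₀) = 679100 × 984.6/413.1 = 1.6186×10^6 Tg N.
The anomaly ΔM(t) = M(t) − M_∞ decays as ΔM₀·e^(−t/τ) with ΔM₀ = 679100 − 1.6186×10^6 = −939500 Tg N.
At t = 1970 yr, e^(−t/τ) = e^(−1.198) = 0.3017, so ΔM = −283400 Tg N and M = 1.6186×10^6 − 283400 = 1.3352×10^6 Tg N.

1.34×10^6 Tg N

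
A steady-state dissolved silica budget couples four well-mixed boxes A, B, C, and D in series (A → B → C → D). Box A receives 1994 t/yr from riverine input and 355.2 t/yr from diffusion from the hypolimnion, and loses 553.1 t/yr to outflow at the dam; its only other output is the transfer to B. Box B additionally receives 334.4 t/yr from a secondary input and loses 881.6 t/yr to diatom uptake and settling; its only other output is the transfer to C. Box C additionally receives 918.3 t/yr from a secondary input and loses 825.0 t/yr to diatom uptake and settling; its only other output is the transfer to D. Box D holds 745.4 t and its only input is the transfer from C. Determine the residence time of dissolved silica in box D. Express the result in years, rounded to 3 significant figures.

Box A: F(A→B) = (1994 + 355.2) − 553.1 = 1796.1 t/yr.
Box B: F(B→C) = (1796.1 + 334.4) − 881.6 = 1248.9 t/yr.
Box C: F(C→D) = (1248.9 + 918.3) − 825.0 = 1342.2 t/yr.
Box D throughput = its input = 1342.2 t/yr; τ = 745.4 / 1342.2 = 0.5554 yr.

0.555 yr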